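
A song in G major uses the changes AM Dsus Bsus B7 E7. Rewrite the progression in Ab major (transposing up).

BbM Ebsus Csus C7 F7

G major up to Ab major is a minor second; each chord root moves by that interval while the quality stays the same.
AM: root A up a minor second → Bb, giving BbM.
Dsus: root D up a minor second → Eb, giving Ebsus.
Bsus: root B up a minor second → C, giving Csus.
B7: root B up a minor second → C, giving C7.
E7: root E up a minor second → F, giving F7.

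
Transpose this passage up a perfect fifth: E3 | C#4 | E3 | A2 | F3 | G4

B3 G#4 B3 E3 C4 D5

A perfect fifth up from E3 gives B3.
C#4: a fifth up reaches G, and 7 semitones makes it G#4.
A perfect fifth up from E3 gives B3.
A perfect fifth up from A2 gives E3.
F3 up a perfect fifth is C4.
G4: a fifth up reaches D, and 7 semitones makes it D5.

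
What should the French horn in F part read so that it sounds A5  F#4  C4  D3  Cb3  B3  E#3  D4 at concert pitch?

E6 C#5 G4 A3 Gb3 F#4 B#3 A4

Written C4 sounds as F3 on the French horn in F, so concert pitches are written a perfect fifth up.
A5 to E6
F#4 to C#5
C4 to G4
D3 to A3
Cb3 to Gb3
B3 to F#4
E#3 to B#3
D4 to A4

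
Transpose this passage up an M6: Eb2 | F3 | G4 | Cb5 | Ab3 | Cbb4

C3 D4 E5 Ab5 F4 Abb4

Eb2 -> C3
F3 -> D4
G4 -> E5
Cb5 -> Ab5
Ab3 -> F4
Cbb4 -> Abb4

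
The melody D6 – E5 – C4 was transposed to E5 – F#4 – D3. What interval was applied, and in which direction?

down a minor seventh

Take the first pair: D6 → E5. D to E spans 7 letter names, so the interval is some kind of seventh.
E5 to D6 is 10 semitones, which makes it a minor seventh; the second version is lower, so the direction is down.
Checking another pair — C4 → D3 — gives the same interval.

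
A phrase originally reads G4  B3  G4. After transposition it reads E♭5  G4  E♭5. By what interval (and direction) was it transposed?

Take the first pair: G4 → Eb5. G to E spans 6 letter names, so the interval is some kind of sixth.
G4 to Eb5 is 8 semitones, which makes it a minor sixth; the second version is higher, so the direction is up.
Checking another pair — G4 → Eb5 — gives the same interval.

up a minor sixth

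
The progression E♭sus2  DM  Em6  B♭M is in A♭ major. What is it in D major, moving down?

A♭ major down to D major is a diminished fifth; each chord root moves by that interval while the quality stays the same.
E♭sus2: root E♭ down a diminished fifth → A, giving Asus2.
DM: root D down a diminished fifth → G#, giving G#M.
Em6: root E down a diminished fifth → A#, giving A#m6.
B♭M: root B♭ down a diminished fifth → E, giving EM.

Asus2 G#M A#m6 EM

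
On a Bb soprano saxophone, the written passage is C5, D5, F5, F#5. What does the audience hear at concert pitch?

Written C4 on the Bb soprano saxophone sounds as Bb3, a major second lower; apply that shift to every note.
C5 becomes Bb4
D5 becomes C5
F5 becomes Eb5
F#5 becomes E5

Bb4 C5 Eb5 E5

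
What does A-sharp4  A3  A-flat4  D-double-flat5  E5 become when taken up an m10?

A#4 becomes C#6
A3 becomes C5
Ab4 becomes Cb6
Dbb5 becomes Fbb6
E5 becomes G6

C#6 C5 Cb6 Fbb6 G6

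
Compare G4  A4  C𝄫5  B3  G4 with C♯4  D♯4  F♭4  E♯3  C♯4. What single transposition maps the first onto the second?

down a diminished fifth

From G4 to C#4 is 5 letter names — a fifth of some quality.
C#4 to G4 is 6 semitones, which makes it a diminished fifth; the second version is lower, so the direction is down.
Checking another pair — G4 → C#4 — gives the same interval.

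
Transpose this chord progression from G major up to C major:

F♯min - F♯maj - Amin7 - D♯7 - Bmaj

Bmin Bmaj Dmin7 G#7 Emaj

G major up to C major is a perfect fourth; each chord root moves by that interval while the quality stays the same.
F♯min: root F♯ up a perfect fourth → B, giving Bmin.
F♯maj: root F♯ up a perfect fourth → B, giving Bmaj.
Amin7: root A up a perfect fourth → D, giving Dmin7.
D♯7: root D♯ up a perfect fourth → G#, giving G#7.
Bmaj: root B up a perfect fourth → E, giving Emaj.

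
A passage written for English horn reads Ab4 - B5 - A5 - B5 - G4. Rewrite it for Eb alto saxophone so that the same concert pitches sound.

Bb4 C#6 B5 C#6 A4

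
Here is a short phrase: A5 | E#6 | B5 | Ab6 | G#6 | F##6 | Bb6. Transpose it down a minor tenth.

A minor tenth down from A5 gives F#4.
A minor tenth down from E#6 gives C##5.
B5 down a minor tenth is G#4.
Ab6 down a minor tenth is F5.
G#6: a tenth down reaches E, and 15 semitones makes it E#5.
F##6: a tenth down reaches D, and 15 semitones makes it D##5.
Bb6 down a minor tenth is G5.

F#4 C##5 G#4 F5 E#5 D##5 G5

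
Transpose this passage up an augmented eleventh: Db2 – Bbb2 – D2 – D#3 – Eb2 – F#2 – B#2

G3 Eb4 G#3 G##4 A3 B#3 E##4

Db2 → G3
Bbb2 → Eb4
D2 → G#3
D#3 → G##4
Eb2 → A3
F#2 → B#3
B#2 → E##4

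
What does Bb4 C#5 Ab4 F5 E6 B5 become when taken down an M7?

Cb4 D4 Bbb3 Gb4 F5 C5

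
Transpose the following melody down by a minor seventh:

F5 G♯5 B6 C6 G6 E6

G4 A#4 C#6 D5 A5 F#5

F5 gives G4
G#5 gives A#4
B6 gives C#6
C6 gives D5
G6 gives A5
E6 gives F#5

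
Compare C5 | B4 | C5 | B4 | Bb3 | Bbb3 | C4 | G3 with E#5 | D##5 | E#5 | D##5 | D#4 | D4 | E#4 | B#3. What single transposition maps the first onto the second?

From C5 to E#5 is 3 letter names — a third of some quality.
C5 to E#5 is 5 semitones, which makes it an augmented third; the second version is higher, so the direction is up.
Checking another pair — G3 → B#3 — gives the same interval.

up an augmented third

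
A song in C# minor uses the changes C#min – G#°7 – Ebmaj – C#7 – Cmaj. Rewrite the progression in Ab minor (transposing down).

C# minor down to Ab minor is an augmented third; each chord root moves by that interval while the quality stays the same.
C#min: root C# down an augmented third → Ab, giving Abmin.
G#°7: root G# down an augmented third → Eb, giving Eb°7.
Ebmaj: root Eb down an augmented third → Cbb, giving Cbbmaj.
C#7: root C# down an augmented third → Ab, giving Ab7.
Cmaj: root C down an augmented third → Abb, giving Abbmaj.

Abmin Eb°7 Cbbmaj Ab7 Abbmaj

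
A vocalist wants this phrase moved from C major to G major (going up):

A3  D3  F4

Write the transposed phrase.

E4 A3 C5

From C up to G is a perfect fifth; apply that to each pitch.
A3 → E4
D3 → A3
F4 → C5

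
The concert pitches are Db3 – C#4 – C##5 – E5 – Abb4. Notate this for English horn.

Ab3 G#4 G##5 B5 Ebb5

Written C4 sounds as F3 on the English horn, so concert pitches are written a perfect fifth up.
Db3 to Ab3
C#4 to G#4
C##5 to G##5
E5 to B5
Abb4 to Ebb5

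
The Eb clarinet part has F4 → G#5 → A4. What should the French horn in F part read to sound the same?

Eb5 F#6 G5

First find concert pitch: the Eb clarinet sounds a minor third above written, so F4 G#5 A4 sounds Ab4 B5 C5.
Then write for French horn in F: it sounds a perfect fifth below written, so the part must be a perfect fifth above concert.
Ab4 → Eb5
B5 → F#6
C5 → G5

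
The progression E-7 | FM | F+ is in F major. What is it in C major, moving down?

B-7 CM C+

F major down to C major is a perfect fourth; each chord root moves by that interval while the quality stays the same.
E-7: root E down a perfect fourth → B, giving B-7.
FM: root F down a perfect fourth → C, giving CM.
F+: root F down a perfect fourth → C, giving C+.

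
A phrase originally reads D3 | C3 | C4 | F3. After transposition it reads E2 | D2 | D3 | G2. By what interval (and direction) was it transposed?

down a minor seventh

From D3 to E2 is 7 letter names — a seventh of some quality.
E2 to D3 is 10 semitones, which makes it a minor seventh; the second version is lower, so the direction is down.
Checking another pair — F3 → G2 — gives the same interval.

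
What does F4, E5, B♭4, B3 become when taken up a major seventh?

F4 gives E5
E5 gives D#6
Bb4 gives A5
B3 gives A#4

E5 D#6 A5 A#4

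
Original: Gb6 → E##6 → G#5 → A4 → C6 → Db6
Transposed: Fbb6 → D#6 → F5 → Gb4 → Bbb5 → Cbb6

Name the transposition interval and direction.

down an augmented second

Take the first pair: Gb6 → Fbb6. G to F spans 2 letter names, so the interval is some kind of second.
Fbb6 to Gb6 is 3 semitones, which makes it an augmented second; the second version is lower, so the direction is down.
Checking another pair — Db6 → Cbb6 — gives the same interval.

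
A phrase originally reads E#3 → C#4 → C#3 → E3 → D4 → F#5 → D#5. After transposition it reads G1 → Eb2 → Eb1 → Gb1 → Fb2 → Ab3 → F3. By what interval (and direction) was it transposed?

Take the first pair: E#3 → G1. E to G spans 13 letter names, so the interval is some kind of thirteenth.
G1 to E#3 is 22 semitones, which makes it an augmented thirteenth; the second version is lower, so the direction is down.
Checking another pair — D#5 → F3 — gives the same interval.

down an augmented thirteenth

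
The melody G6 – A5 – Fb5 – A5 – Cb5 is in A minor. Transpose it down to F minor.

Eb6 F5 Dbb5 F5 Abb4

A minor to F minor down is a major third, so every note moves down by that interval.
G6 gives Eb6
A5 gives F5
Fb5 gives Dbb5
A5 gives F5
Cb5 gives Abb4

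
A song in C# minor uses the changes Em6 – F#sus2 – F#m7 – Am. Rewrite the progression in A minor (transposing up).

C# minor up to A minor is a minor sixth; each chord root moves by that interval while the quality stays the same.
Em6: root E up a minor sixth → C, giving Cm6.
F#sus2: root F# up a minor sixth → D, giving Dsus2.
F#m7: root F# up a minor sixth → D, giving Dm7.
Am: root A up a minor sixth → F, giving Fm.

Cm6 Dsus2 Dm7 Fm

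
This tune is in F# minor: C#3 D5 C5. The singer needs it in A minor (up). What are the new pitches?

F# minor to A minor up is a minor third, so every note moves up by that interval.
C#3 gives E3
D5 gives F5
C5 gives Eb5

E3 F5 Eb5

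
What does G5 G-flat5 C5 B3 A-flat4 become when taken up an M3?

G5 -> B5
Gb5 -> Bb5
C5 -> E5
B3 -> D#4
Ab4 -> C5

B5 Bb5 E5 D#4 C5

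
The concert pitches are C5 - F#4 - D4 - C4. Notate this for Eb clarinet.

The Eb clarinet sounds a minor third above written, so the written part must be a minor third below concert — transpose each note down.
C5 becomes A4
F#4 becomes D#4
D4 becomes B3
C4 becomes A3

A4 D#4 B3 A3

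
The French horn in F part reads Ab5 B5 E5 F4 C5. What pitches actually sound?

Db5 E5 A4 Bb3 F4

The French horn in F sounds a perfect fifth below written, so transpose each written note down a perfect fifth.
Ab5 -> Db5
B5 -> E5
E5 -> A4
F4 -> Bb3
C5 -> F4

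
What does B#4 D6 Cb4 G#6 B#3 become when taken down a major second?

A#4 C6 Bbb3 F#6 A#3

B#4 becomes A#4
D6 becomes C6
Cb4 becomes Bbb3
G#6 becomes F#6
B#3 becomes A#3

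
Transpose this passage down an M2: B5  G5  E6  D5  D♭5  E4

A5 F5 D6 C5 Cb5 D4

B5: a second down reaches A, and 2 semitones makes it A5.
G5 down a major second is F5.
A major second down from E6 gives D6.
D5 down a major second is C5.
Db5 down a major second is Cb5.
A major second down from E4 gives D4.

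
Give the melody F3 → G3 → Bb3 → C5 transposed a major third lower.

F3 -> Db3
G3 -> Eb3
Bb3 -> Gb3
C5 -> Ab4

Db3 Eb3 Gb3 Ab4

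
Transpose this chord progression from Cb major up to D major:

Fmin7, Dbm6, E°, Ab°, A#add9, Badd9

Cb major up to D major is an augmented second; each chord root moves by that interval while the quality stays the same.
Fmin7: root F up an augmented second → G#, giving G#min7.
Dbm6: root Db up an augmented second → E, giving Em6.
E°: root E up an augmented second → F##, giving F##°.
Ab°: root Ab up an augmented second → B, giving B°.
A#add9: root A# up an augmented second → B##, giving B##add9.
Badd9: root B up an augmented second → C##, giving C##add9.

G#min7 Em6 F##° B° B##add9 C##add9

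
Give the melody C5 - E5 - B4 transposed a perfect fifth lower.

C5: a fifth down reaches F, and 7 semitones makes it F4.
A perfect fifth down from E5 gives A4.
B4 down a perfect fifth is E4.

F4 A4 E4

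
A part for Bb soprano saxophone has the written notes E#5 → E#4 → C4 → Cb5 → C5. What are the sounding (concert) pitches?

D#5 D#4 Bb3 Bbb4 Bb4

The Bb soprano saxophone sounds a major second below written, so transpose each written note down a major second.
E#5 to D#5
E#4 to D#4
C4 to Bb3
Cb5 to Bbb4
C5 to Bb4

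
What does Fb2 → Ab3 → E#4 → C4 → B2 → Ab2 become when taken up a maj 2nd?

Gb2 Bb3 F##4 D4 C#3 Bb2

Fb2: a second up reaches G, and 2 semitones makes it Gb2.
Ab3: a second up reaches B, and 2 semitones makes it Bb3.
A major second up from E#4 gives F##4.
C4: a second up reaches D, and 2 semitones makes it D4.
B2 up a major second is C#3.
Ab2 up a major second is Bb2.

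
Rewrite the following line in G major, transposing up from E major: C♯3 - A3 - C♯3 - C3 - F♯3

E3 C4 E3 Eb3 A3

From E up to G is a minor third; apply that to each pitch.
C#3 gives E3
A3 gives C4
C#3 gives E3
C3 gives Eb3
F#3 gives A3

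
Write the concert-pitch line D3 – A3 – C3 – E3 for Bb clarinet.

Written C4 sounds as Bb3 on the Bb clarinet, so concert pitches are written a major second up.
D3 -> E3
A3 -> B3
C3 -> D3
E3 -> F#3

E3 B3 D3 F#3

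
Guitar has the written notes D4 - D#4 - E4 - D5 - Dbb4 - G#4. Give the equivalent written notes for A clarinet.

F3 F#3 G3 F4 Fbb3 B3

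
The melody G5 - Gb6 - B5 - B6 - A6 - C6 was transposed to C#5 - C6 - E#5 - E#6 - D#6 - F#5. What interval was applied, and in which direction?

down a diminished fifth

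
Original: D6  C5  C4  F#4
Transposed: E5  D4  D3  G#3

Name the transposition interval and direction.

From D6 to E5 is 7 letter names — a seventh of some quality.
E5 to D6 is 10 semitones, which makes it a minor seventh; the second version is lower, so the direction is down.
Checking another pair — F#4 → G#3 — gives the same interval.

down a minor seventh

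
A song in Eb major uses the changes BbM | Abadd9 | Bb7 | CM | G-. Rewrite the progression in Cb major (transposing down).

Eb major down to Cb major is a major third; each chord root moves by that interval while the quality stays the same.
BbM: root Bb down a major third → Gb, giving GbM.
Abadd9: root Ab down a major third → Fb, giving Fbadd9.
Bb7: root Bb down a major third → Gb, giving Gb7.
CM: root C down a major third → Ab, giving AbM.
G-: root G down a major third → Eb, giving Eb-.

GbM Fbadd9 Gb7 AbM Eb-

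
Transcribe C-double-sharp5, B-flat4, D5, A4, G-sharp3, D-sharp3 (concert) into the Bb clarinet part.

D##5 C5 E5 B4 A#3 E#3

The Bb clarinet sounds a major second below written, so the written part must be a major second above concert — transpose each note up.
C##5 becomes D##5
Bb4 becomes C5
D5 becomes E5
A4 becomes B4
G#3 becomes A#3
D#3 becomes E#3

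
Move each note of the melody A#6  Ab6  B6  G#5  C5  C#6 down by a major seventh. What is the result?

B5 Bbb5 C6 A4 Db4 D5

A#6 gives B5
Ab6 gives Bbb5
B6 gives C6
G#5 gives A4
C5 gives Db4
C#6 gives D5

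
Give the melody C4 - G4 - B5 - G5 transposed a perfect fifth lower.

C4 gives F3
G4 gives C4
B5 gives E5
G5 gives C5

F3 C4 E5 C5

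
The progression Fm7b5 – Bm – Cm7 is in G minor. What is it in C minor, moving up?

Bbm7b5 Em Fm7

G minor up to C minor is a perfect fourth; each chord root moves by that interval while the quality stays the same.
Fm7b5: root F up a perfect fourth → Bb, giving Bbm7b5.
Bm: root B up a perfect fourth → E, giving Em.
Cm7: root C up a perfect fourth → F, giving Fm7.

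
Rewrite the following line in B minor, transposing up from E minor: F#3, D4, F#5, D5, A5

E minor to B minor up is a perfect fifth, so every note moves up by that interval.
F#3 → C#4
D4 → A4
F#5 → C#6
D5 → A5
A5 → E6

C#4 A4 C#6 A5 E6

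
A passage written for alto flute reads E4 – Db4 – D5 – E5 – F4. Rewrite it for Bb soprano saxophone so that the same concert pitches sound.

First find concert pitch: the alto flute sounds a perfect fourth below written, so E4 Db4 D5 E5 F4 sounds B3 Ab3 A4 B4 C4.
Then write for Bb soprano saxophone: it sounds a major second below written, so the part must be a major second above concert.
B3 → C#4
Ab3 → Bb3
A4 → B4
B4 → C#5
C4 → D4

C#4 Bb3 B4 C#5 D4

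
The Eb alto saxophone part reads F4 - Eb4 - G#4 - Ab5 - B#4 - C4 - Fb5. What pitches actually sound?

Ab3 Gb3 B3 Cb5 D#4 Eb3 Abb4

Written C4 on the Eb alto saxophone sounds as Eb3, a major sixth lower; apply that shift to every note.
F4 becomes Ab3
Eb4 becomes Gb3
G#4 becomes B3
Ab5 becomes Cb5
B#4 becomes D#4
C4 becomes Eb3
Fb5 becomes Abb4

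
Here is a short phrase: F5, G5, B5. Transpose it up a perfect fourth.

Bb5 C6 E6

F5 gives Bb5
G5 gives C6
B5 gives E6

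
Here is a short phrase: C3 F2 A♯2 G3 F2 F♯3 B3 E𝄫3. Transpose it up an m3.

Eb3 Ab2 C#3 Bb3 Ab2 A3 D4 Gbb3

A minor third up from C3 gives Eb3.
F2: a third up reaches A, and 3 semitones makes it Ab2.
A#2: a third up reaches C, and 3 semitones makes it C#3.
G3 up a minor third is Bb3.
A minor third up from F2 gives Ab2.
F#3 up a minor third is A3.
B3: a third up reaches D, and 3 semitones makes it D4.
A minor third up from Ebb3 gives Gbb3.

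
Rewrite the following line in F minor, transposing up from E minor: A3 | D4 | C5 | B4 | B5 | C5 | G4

From E up to F is a minor second; apply that to each pitch.
A3 becomes Bb3
D4 becomes Eb4
C5 becomes Db5
B4 becomes C5
B5 becomes C6
C5 becomes Db5
G4 becomes Ab4

Bb3 Eb4 Db5 C5 C6 Db5 Ab4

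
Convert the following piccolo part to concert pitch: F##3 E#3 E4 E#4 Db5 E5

F##4 E#4 E5 E#5 Db6 E6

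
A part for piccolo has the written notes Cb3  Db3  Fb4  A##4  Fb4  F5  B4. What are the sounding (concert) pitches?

Cb4 Db4 Fb5 A##5 Fb5 F6 B5

The piccolo sounds a perfect octave above written, so transpose each written note up a perfect octave.
Cb3 -> Cb4
Db3 -> Db4
Fb4 -> Fb5
A##4 -> A##5
Fb4 -> Fb5
F5 -> F6
B4 -> B5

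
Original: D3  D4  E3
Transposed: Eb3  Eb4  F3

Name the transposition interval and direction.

up a minor second

Take the first pair: D3 → Eb3. D to E spans 2 letter names, so the interval is some kind of second.
D3 to Eb3 is 1 semitone, which makes it a minor second; the second version is higher, so the direction is up.
Checking another pair — E3 → F3 — gives the same interval.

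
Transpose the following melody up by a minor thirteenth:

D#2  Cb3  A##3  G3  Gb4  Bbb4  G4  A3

D#2 → B3
Cb3 → Abb4
A##3 → F##5
G3 → Eb5
Gb4 → Ebb6
Bbb4 → Gbb6
G4 → Eb6
A3 → F5

B3 Abb4 F##5 Eb5 Ebb6 Gbb6 Eb6 F5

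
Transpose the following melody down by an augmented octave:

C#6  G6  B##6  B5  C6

C5 Gb5 B#5 Bb4 Cb5

C#6 gives C5
G6 gives Gb5
B##6 gives B#5
B5 gives Bb4
C6 gives Cb5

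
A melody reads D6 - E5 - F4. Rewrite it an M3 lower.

D6 gives Bb5
E5 gives C5
F4 gives Db4

Bb5 C5 Db4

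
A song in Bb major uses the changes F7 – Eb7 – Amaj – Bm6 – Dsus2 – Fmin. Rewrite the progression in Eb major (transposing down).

Bb7 Ab7 Dmaj Em6 Gsus2 Bbmin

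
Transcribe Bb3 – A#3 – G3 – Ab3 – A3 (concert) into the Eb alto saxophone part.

The Eb alto saxophone sounds a major sixth below written, so the written part must be a major sixth above concert — transpose each note up.
Bb3 becomes G4
A#3 becomes F##4
G3 becomes E4
Ab3 becomes F4
A3 becomes F#4

G4 F##4 E4 F4 F#4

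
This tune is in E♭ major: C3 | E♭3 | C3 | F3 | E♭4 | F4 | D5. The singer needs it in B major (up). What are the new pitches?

From E♭ up to B is an augmented fifth; apply that to each pitch.
C3 gives G#3
Eb3 gives B3
C3 gives G#3
F3 gives C#4
Eb4 gives B4
F4 gives C#5
D5 gives A#5

G#3 B3 G#3 C#4 B4 C#5 A#5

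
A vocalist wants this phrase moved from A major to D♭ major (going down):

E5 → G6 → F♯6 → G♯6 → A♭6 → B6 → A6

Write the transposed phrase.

Ab4 Cb6 Bb5 C6 Dbb6 Eb6 Db6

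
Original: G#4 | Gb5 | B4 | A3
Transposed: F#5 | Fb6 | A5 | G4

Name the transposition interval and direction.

up a minor seventh

From G#4 to F#5 is 7 letter names — a seventh of some quality.
G#4 to F#5 is 10 semitones, which makes it a minor seventh; the second version is higher, so the direction is up.
Checking another pair — A3 → G4 — gives the same interval.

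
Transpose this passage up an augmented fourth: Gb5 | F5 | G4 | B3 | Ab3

C6 B5 C#5 E#4 D4

Gb5 gives C6
F5 gives B5
G4 gives C#5
B3 gives E#4
Ab3 gives D4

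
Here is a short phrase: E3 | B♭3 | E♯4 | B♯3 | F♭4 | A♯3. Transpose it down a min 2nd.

D#3 A3 D##4 A##3 Eb4 G##3

E3 becomes D#3
Bb3 becomes A3
E#4 becomes D##4
B#3 becomes A##3
Fb4 becomes Eb4
A#3 becomes G##3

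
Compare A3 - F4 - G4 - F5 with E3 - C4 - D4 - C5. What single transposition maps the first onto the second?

down a perfect fourth

Take the first pair: A3 → E3. A to E spans 4 letter names, so the interval is some kind of fourth.
E3 to A3 is 5 semitones, which makes it a perfect fourth; the second version is lower, so the direction is down.
Checking another pair — F5 → C5 — gives the same interval.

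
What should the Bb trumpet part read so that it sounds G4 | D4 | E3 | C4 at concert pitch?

A4 E4 F#3 D4

The Bb trumpet sounds a major second below written, so the written part must be a major second above concert — transpose each note up.
G4 to A4
D4 to E4
E3 to F#3
C4 to D4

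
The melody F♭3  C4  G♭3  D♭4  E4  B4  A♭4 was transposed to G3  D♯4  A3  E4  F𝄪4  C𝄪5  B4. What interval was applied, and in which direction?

up an augmented second

Take the first pair: Fb3 → G3. F to G spans 2 letter names, so the interval is some kind of second.
Fb3 to G3 is 3 semitones, which makes it an augmented second; the second version is higher, so the direction is up.
Checking another pair — Ab4 → B4 — gives the same interval.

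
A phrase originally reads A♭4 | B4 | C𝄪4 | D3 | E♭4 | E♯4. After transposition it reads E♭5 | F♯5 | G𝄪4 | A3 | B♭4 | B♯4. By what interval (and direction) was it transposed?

From Ab4 to Eb5 is 5 letter names — a fifth of some quality.
Ab4 to Eb5 is 7 semitones, which makes it a perfect fifth; the second version is higher, so the direction is up.
Checking another pair — E#4 → B#4 — gives the same interval.

up a perfect fifth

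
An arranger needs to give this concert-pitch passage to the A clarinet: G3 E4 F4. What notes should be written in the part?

Written C4 sounds as A3 on the A clarinet, so concert pitches are written a minor third up.
G3 to Bb3
E4 to G4
F4 to Ab4

Bb3 G4 Ab4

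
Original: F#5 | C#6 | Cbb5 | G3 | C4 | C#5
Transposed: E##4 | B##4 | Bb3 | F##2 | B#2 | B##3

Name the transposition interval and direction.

down a diminished ninth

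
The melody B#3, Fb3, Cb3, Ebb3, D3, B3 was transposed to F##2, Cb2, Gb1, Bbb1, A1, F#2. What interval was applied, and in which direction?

down a perfect eleventh

From B#3 to F##2 is 11 letter names — an eleventh of some quality.
F##2 to B#3 is 17 semitones, which makes it a perfect eleventh; the second version is lower, so the direction is down.
Checking another pair — B3 → F#2 — gives the same interval.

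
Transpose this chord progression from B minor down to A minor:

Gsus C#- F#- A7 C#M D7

Fsus B- E- G7 BM C7

B minor down to A minor is a major second; each chord root moves by that interval while the quality stays the same.
Gsus: root G down a major second → F, giving Fsus.
C#-: root C# down a major second → B, giving B-.
F#-: root F# down a major second → E, giving E-.
A7: root A down a major second → G, giving G7.
C#M: root C# down a major second → B, giving BM.
D7: root D down a major second → C, giving C7.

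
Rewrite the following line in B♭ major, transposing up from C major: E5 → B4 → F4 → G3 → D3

From C up to B♭ is a minor seventh; apply that to each pitch.
E5 -> D6
B4 -> A5
F4 -> Eb5
G3 -> F4
D3 -> C4

D6 A5 Eb5 F4 C4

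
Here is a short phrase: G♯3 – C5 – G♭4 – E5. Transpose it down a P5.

C#3 F4 Cb4 A4

G#3 down a perfect fifth is C#3.
C5 down a perfect fifth is F4.
Gb4: a fifth down reaches C, and 7 semitones makes it Cb4.
E5 down a perfect fifth is A4.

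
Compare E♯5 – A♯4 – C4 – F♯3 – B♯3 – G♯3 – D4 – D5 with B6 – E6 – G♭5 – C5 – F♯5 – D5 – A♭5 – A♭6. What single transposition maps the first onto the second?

Take the first pair: E#5 → B6. E to B spans 12 letter names, so the interval is some kind of twelfth.
E#5 to B6 is 18 semitones, which makes it a diminished twelfth; the second version is higher, so the direction is up.
Checking another pair — D5 → Ab6 — gives the same interval.

up a diminished twelfth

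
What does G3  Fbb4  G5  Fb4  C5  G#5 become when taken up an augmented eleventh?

C#5 Bbb5 C#7 Bb5 F#6 C##7

An augmented eleventh up from G3 gives C#5.
Fbb4 up an augmented eleventh is Bbb5.
An augmented eleventh up from G5 gives C#7.
Fb4: an eleventh up reaches B, and 18 semitones makes it Bb5.
C5: an eleventh up reaches F, and 18 semitones makes it F#6.
G#5 up an augmented eleventh is C##7.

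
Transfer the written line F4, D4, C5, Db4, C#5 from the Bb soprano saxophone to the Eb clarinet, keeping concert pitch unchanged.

First find concert pitch: the Bb soprano saxophone sounds a major second below written, so F4 D4 C5 Db4 C#5 sounds Eb4 C4 Bb4 Cb4 B4.
Then write for Eb clarinet: it sounds a minor third above written, so the part must be a minor third below concert.
Eb4 → C4
C4 → A3
Bb4 → G4
Cb4 → Ab3
B4 → G#4

C4 A3 G4 Ab3 G#4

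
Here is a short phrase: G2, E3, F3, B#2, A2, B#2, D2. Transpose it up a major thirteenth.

A major thirteenth up from G2 gives E4.
A major thirteenth up from E3 gives C#5.
F3 up a major thirteenth is D5.
B#2 up a major thirteenth is G##4.
A major thirteenth up from A2 gives F#4.
A major thirteenth up from B#2 gives G##4.
A major thirteenth up from D2 gives B3.

E4 C#5 D5 G##4 F#4 G##4 B3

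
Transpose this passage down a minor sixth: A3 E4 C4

C#3 G#3 E3

A3 -> C#3
E4 -> G#3
C4 -> E3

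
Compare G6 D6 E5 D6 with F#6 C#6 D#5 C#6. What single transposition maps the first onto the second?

Take the first pair: G6 → F#6. G to F spans 2 letter names, so the interval is some kind of second.
F#6 to G6 is 1 semitone, which makes it a minor second; the second version is lower, so the direction is down.
Checking another pair — D6 → C#6 — gives the same interval.

down a minor second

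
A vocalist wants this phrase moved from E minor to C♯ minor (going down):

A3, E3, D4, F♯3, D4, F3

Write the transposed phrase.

F#3 C#3 B3 D#3 B3 D3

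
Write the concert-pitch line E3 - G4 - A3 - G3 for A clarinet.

Written C4 sounds as A3 on the A clarinet, so concert pitches are written a minor third up.
E3 to G3
G4 to Bb4
A3 to C4
G3 to Bb3

G3 Bb4 C4 Bb3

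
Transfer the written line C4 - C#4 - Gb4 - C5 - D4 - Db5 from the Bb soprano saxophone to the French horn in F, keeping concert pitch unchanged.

F4 F#4 Cb5 F5 G4 Gb5

First find concert pitch: the Bb soprano saxophone sounds a major second below written, so C4 C#4 Gb4 C5 D4 Db5 sounds Bb3 B3 Fb4 Bb4 C4 Cb5.
Then write for French horn in F: it sounds a perfect fifth below written, so the part must be a perfect fifth above concert.
Bb3 → F4
B3 → F#4
Fb4 → Cb5
Bb4 → F5
C4 → G4
Cb5 → Gb5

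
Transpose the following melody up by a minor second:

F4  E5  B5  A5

F4 becomes Gb4
E5 becomes F5
B5 becomes C6
A5 becomes Bb5

Gb4 F5 C6 Bb5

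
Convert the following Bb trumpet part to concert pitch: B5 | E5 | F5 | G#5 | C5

A5 D5 Eb5 F#5 Bb4

Written C4 on the Bb trumpet sounds as Bb3, a major second lower; apply that shift to every note.
B5 gives A5
E5 gives D5
F5 gives Eb5
G#5 gives F#5
C5 gives Bb4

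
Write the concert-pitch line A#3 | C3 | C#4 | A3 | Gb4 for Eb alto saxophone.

Written C4 sounds as Eb3 on the Eb alto saxophone, so concert pitches are written a major sixth up.
A#3 becomes F##4
C3 becomes A3
C#4 becomes A#4
A3 becomes F#4
Gb4 becomes Eb5

F##4 A3 A#4 F#4 Eb5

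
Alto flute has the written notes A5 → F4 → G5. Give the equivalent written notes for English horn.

B5 G4 A5

First find concert pitch: the alto flute sounds a perfect fourth below written, so A5 F4 G5 sounds E5 C4 D5.
Then write for English horn: it sounds a perfect fifth below written, so the part must be a perfect fifth above concert.
E5 → B5
C4 → G4
D5 → A5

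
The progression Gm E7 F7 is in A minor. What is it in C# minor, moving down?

Bm G#7 A7

A minor down to C# minor is a minor sixth; each chord root moves by that interval while the quality stays the same.
Gm: root G down a minor sixth → B, giving Bm.
E7: root E down a minor sixth → G#, giving G#7.
F7: root F down a minor sixth → A, giving A7.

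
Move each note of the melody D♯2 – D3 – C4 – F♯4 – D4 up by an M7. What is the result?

C##3 C#4 B4 E#5 C#5

A major seventh up from D#2 gives C##3.
D3: a seventh up reaches C, and 11 semitones makes it C#4.
C4 up a major seventh is B4.
A major seventh up from F#4 gives E#5.
A major seventh up from D4 gives C#5.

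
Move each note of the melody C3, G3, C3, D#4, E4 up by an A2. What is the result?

C3 -> D#3
G3 -> A#3
C3 -> D#3
D#4 -> E##4
E4 -> F##4

D#3 A#3 D#3 E##4 F##4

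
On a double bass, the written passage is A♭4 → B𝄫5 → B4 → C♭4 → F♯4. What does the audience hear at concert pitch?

Ab3 Bbb4 B3 Cb3 F#3

Written C4 on the double bass sounds as C3, a perfect octave lower; apply that shift to every note.
Ab4 becomes Ab3
Bbb5 becomes Bbb4
B4 becomes B3
Cb4 becomes Cb3
F#4 becomes F#3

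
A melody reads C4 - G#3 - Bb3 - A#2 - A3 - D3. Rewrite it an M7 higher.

B4 F##4 A4 G##3 G#4 C#4

C4 becomes B4
G#3 becomes F##4
Bb3 becomes A4
A#2 becomes G##3
A3 becomes G#4
D3 becomes C#4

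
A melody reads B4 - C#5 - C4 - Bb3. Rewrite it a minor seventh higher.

A5 B5 Bb4 Ab4

B4: a seventh up reaches A, and 10 semitones makes it A5.
C#5 up a minor seventh is B5.
C4 up a minor seventh is Bb4.
Bb3: a seventh up reaches A, and 10 semitones makes it Ab4.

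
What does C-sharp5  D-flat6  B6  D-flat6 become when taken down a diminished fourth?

C#5: a fourth down reaches G, and 4 semitones makes it G##4.
Db6: a fourth down reaches A, and 4 semitones makes it A5.
A diminished fourth down from B6 gives F##6.
A diminished fourth down from Db6 gives A5.

G##4 A5 F##6 A5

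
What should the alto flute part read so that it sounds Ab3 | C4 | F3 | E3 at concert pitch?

Db4 F4 Bb3 A3

Written C4 sounds as G3 on the alto flute, so concert pitches are written a perfect fourth up.
Ab3 -> Db4
C4 -> F4
F3 -> Bb3
E3 -> A3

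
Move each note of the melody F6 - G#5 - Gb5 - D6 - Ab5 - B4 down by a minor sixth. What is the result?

A5 B#4 Bb4 F#5 C5 D#4

A minor sixth down from F6 gives A5.
G#5: a sixth down reaches B, and 8 semitones makes it B#4.
Gb5 down a minor sixth is Bb4.
D6 down a minor sixth is F#5.
A minor sixth down from Ab5 gives C5.
B4 down a minor sixth is D#4.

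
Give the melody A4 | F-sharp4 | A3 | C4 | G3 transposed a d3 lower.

F##4 D##4 F##3 A#3 E#3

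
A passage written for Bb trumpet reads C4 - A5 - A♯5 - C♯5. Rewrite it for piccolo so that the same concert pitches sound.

Bb2 G4 G#4 B3

First find concert pitch: the Bb trumpet sounds a major second below written, so C4 A5 A♯5 C♯5 sounds Bb3 G5 G#5 B4.
Then write for piccolo: it sounds a perfect octave above written, so the part must be a perfect octave below concert.
Bb3 → Bb2
G5 → G4
G#5 → G#4
B4 → B3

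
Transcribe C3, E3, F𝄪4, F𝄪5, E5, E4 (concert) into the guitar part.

C4 E4 F##5 F##6 E6 E5

The guitar sounds a perfect octave below written, so the written part must be a perfect octave above concert — transpose each note up.
C3 → C4
E3 → E4
F##4 → F##5
F##5 → F##6
E5 → E6
E4 → E5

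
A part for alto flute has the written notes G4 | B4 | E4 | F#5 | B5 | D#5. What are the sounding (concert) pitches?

D4 F#4 B3 C#5 F#5 A#4

The alto flute sounds a perfect fourth below written, so transpose each written note down a perfect fourth.
G4 → D4
B4 → F#4
E4 → B3
F#5 → C#5
B5 → F#5
D#5 → A#4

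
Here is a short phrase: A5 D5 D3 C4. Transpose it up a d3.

A5: a third up reaches C, and 2 semitones makes it Cb6.
D5: a third up reaches F, and 2 semitones makes it Fb5.
D3 up a diminished third is Fb3.
A diminished third up from C4 gives Ebb4.

Cb6 Fb5 Fb3 Ebb4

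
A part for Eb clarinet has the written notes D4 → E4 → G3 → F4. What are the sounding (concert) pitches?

The Eb clarinet sounds a minor third above written, so transpose each written note up a minor third.
D4 -> F4
E4 -> G4
G3 -> Bb3
F4 -> Ab4

F4 G4 Bb3 Ab4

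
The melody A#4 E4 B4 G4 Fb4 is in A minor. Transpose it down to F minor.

A minor to F minor down is a major third, so every note moves down by that interval.
A#4 → F#4
E4 → C4
B4 → G4
G4 → Eb4
Fb4 → Dbb4

F#4 C4 G4 Eb4 Dbb4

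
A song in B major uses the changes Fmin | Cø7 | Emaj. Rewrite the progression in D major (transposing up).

Abmin Ebø7 Gmaj

B major up to D major is a minor third; each chord root moves by that interval while the quality stays the same.
Fmin: root F up a minor third → Ab, giving Abmin.
Cø7: root C up a minor third → Eb, giving Ebø7.
Emaj: root E up a minor third → G, giving Gmaj.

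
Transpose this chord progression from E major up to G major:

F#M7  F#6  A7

E major up to G major is a minor third; each chord root moves by that interval while the quality stays the same.
F#M7: root F# up a minor third → A, giving AM7.
F#6: root F# up a minor third → A, giving A6.
A7: root A up a minor third → C, giving C7.

AM7 A6 C7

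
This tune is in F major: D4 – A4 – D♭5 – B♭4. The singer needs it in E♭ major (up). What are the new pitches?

C5 G5 Cb6 Ab5

From F up to E♭ is a minor seventh; apply that to each pitch.
D4 → C5
A4 → G5
Db5 → Cb6
Bb4 → Ab5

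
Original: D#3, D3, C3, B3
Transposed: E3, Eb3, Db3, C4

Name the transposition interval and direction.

up a minor second

Take the first pair: D#3 → E3. D to E spans 2 letter names, so the interval is some kind of second.
D#3 to E3 is 1 semitone, which makes it a minor second; the second version is higher, so the direction is up.
Checking another pair — B3 → C4 — gives the same interval.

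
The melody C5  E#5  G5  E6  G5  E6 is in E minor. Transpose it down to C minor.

From E down to C is a major third; apply that to each pitch.
C5 -> Ab4
E#5 -> C#5
G5 -> Eb5
E6 -> C6
G5 -> Eb5
E6 -> C6

Ab4 C#5 Eb5 C6 Eb5 C6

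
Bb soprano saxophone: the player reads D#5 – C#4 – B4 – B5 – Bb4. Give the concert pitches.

C#5 B3 A4 A5 Ab4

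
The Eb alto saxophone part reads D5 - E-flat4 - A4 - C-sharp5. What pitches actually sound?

F4 Gb3 C4 E4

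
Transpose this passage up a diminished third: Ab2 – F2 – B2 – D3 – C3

A diminished third up from Ab2 gives Cbb3.
F2 up a diminished third is Abb2.
A diminished third up from B2 gives Db3.
D3: a third up reaches F, and 2 semitones makes it Fb3.
C3 up a diminished third is Ebb3.

Cbb3 Abb2 Db3 Fb3 Ebb3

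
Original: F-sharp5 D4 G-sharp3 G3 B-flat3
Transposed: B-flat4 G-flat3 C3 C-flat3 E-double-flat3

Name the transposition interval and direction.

down an augmented fifth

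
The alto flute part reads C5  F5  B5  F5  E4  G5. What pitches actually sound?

G4 C5 F#5 C5 B3 D5

Written C4 on the alto flute sounds as G3, a perfect fourth lower; apply that shift to every note.
C5 becomes G4
F5 becomes C5
B5 becomes F#5
F5 becomes C5
E4 becomes B3
G5 becomes D5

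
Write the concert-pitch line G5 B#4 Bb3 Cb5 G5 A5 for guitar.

G6 B#5 Bb4 Cb6 G6 A6

Written C4 sounds as C3 on the guitar, so concert pitches are written a perfect octave up.
G5 gives G6
B#4 gives B#5
Bb3 gives Bb4
Cb5 gives Cb6
G5 gives G6
A5 gives A6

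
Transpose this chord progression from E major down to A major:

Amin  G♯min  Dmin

Dmin C#min Gmin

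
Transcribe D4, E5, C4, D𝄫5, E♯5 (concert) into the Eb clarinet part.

B3 C#5 A3 Bbb4 C##5

Written C4 sounds as Eb4 on the Eb clarinet, so concert pitches are written a minor third down.
D4 gives B3
E5 gives C#5
C4 gives A3
Dbb5 gives Bbb4
E#5 gives C##5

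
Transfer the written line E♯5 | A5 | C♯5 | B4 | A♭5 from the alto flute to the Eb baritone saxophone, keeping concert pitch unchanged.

G##6 C#7 E#6 D#6 C7

First find concert pitch: the alto flute sounds a perfect fourth below written, so E♯5 A5 C♯5 B4 A♭5 sounds B#4 E5 G#4 F#4 Eb5.
Then write for Eb baritone saxophone: it sounds a major thirteenth below written, so the part must be a major thirteenth above concert.
B#4 → G##6
E5 → C#7
G#4 → E#6
F#4 → D#6
Eb5 → C7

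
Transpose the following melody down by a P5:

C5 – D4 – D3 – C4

F4 G3 G2 F3

A perfect fifth down from C5 gives F4.
D4: a fifth down reaches G, and 7 semitones makes it G3.
A perfect fifth down from D3 gives G2.
A perfect fifth down from C4 gives F3.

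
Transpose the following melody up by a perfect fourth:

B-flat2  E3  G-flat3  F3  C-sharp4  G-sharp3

Bb2 → Eb3
E3 → A3
Gb3 → Cb4
F3 → Bb3
C#4 → F#4
G#3 → C#4

Eb3 A3 Cb4 Bb3 F#4 C#4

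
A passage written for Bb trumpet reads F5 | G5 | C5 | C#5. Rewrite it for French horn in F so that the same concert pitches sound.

Bb5 C6 F5 F#5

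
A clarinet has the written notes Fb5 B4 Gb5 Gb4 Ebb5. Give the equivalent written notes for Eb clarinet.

Bb4 E#4 C5 C4 Ab4

First find concert pitch: the A clarinet sounds a minor third below written, so Fb5 B4 Gb5 Gb4 Ebb5 sounds Db5 G#4 Eb5 Eb4 Cb5.
Then write for Eb clarinet: it sounds a minor third above written, so the part must be a minor third below concert.
Db5 → Bb4
G#4 → E#4
Eb5 → C5
Eb4 → C4
Cb5 → Ab4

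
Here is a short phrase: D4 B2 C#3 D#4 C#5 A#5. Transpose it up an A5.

D4: a fifth up reaches A, and 8 semitones makes it A#4.
B2: a fifth up reaches F, and 8 semitones makes it F##3.
An augmented fifth up from C#3 gives G##3.
An augmented fifth up from D#4 gives A##4.
C#5: a fifth up reaches G, and 8 semitones makes it G##5.
A#5 up an augmented fifth is E##6.

A#4 F##3 G##3 A##4 G##5 E##6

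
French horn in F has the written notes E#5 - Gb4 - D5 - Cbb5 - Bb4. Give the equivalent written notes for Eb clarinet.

F##4 Ab3 E4 Dbb4 C4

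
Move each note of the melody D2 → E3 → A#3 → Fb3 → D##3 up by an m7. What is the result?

C3 D4 G#4 Ebb4 C##4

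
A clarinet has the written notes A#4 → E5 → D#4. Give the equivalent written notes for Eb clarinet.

D##4 A#4 G##3

First find concert pitch: the A clarinet sounds a minor third below written, so A#4 E5 D#4 sounds F##4 C#5 B#3.
Then write for Eb clarinet: it sounds a minor third above written, so the part must be a minor third below concert.
F##4 → D##4
C#5 → A#4
B#3 → G##3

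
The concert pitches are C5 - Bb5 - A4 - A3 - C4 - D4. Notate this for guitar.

C6 Bb6 A5 A4 C5 D5

The guitar sounds a perfect octave below written, so the written part must be a perfect octave above concert — transpose each note up.
C5 becomes C6
Bb5 becomes Bb6
A4 becomes A5
A3 becomes A4
C4 becomes C5
D4 becomes D5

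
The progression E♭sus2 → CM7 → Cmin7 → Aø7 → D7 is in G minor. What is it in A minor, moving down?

G minor down to A minor is a minor seventh; each chord root moves by that interval while the quality stays the same.
E♭sus2: root E♭ down a minor seventh → F, giving Fsus2.
CM7: root C down a minor seventh → D, giving DM7.
Cmin7: root C down a minor seventh → D, giving Dmin7.
Aø7: root A down a minor seventh → B, giving Bø7.
D7: root D down a minor seventh → E, giving E7.

Fsus2 DM7 Dmin7 Bø7 E7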